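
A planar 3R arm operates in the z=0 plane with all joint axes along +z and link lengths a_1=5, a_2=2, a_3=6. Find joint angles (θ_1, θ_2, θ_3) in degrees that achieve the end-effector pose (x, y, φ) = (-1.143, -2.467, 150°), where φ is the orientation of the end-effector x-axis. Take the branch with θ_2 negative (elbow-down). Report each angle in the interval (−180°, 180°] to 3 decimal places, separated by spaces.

-44.991 -30.025 -134.984

wrist centre = target − a_3·(cos φ, sin φ) = (4.0532, -5.4670)
cos θ_2 = (46.3161−5²−2²)/(2·5·2) = 0.8658; θ_2 = -30.0251° (elbow-down)
β = atan2(-5.4670,4.0532) = -53.4473°; ψ = atan2(-1.0008,6.7316) = -8.4560°
θ_1 = β − ψ = -44.9914°
θ_3 = φ − θ_1 − θ_2 = -134.9836° (wrapped to (-180°,180°])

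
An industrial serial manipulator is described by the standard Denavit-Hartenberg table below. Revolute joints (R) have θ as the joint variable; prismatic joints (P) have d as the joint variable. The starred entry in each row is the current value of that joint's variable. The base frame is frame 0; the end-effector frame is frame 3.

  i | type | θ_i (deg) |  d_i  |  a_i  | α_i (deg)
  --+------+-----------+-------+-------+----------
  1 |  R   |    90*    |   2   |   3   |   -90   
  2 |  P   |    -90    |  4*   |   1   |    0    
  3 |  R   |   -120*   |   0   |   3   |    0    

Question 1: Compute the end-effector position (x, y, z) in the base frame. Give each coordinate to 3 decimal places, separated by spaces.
after link 1: o_1 = (0.0000, 3.0000, 2.0000)
after link 2: o_2 = (-4.0000, 3.0000, 3.0000)
after link 3: o_3 = (-4.0000, 0.4019, 1.5000)

-4.000 0.402 1.500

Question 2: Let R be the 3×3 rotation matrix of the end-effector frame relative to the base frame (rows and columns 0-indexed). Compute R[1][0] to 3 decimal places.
End-effector x-axis (col 0 of R) = (-0.0000,-0.8660,-0.5000)
R[1][0] = -0.8660

-0.866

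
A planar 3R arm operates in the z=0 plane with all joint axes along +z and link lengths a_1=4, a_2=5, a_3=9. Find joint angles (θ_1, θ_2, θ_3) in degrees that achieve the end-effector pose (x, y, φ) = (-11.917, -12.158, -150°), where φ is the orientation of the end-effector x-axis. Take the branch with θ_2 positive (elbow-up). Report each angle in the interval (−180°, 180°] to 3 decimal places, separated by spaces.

-135.000 29.997 -44.997

wrist centre = target − a_3·(cos φ, sin φ) = (-4.1228, -7.6580)
cos θ_2 = (75.6422−4²−5²)/(2·4·5) = 0.8661; θ_2 = 29.9966° (elbow-up)
β = atan2(-7.6580,-4.1228) = -118.2963°; ψ = atan2(2.4997,8.3303) = 16.7034°
θ_1 = β − ψ = -134.9997°
θ_3 = φ − θ_1 − θ_2 = -44.9969° (wrapped to (-180°,180°])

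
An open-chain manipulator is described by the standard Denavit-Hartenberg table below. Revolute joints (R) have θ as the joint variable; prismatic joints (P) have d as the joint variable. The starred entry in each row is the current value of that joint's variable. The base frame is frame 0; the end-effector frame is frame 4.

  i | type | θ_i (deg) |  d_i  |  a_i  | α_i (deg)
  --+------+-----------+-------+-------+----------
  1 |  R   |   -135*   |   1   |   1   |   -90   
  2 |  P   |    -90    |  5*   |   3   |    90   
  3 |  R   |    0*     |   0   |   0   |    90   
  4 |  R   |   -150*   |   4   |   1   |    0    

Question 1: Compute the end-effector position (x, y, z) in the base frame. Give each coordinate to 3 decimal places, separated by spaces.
-0.354 -1.768 3.134

after link 1: o_1 = (-0.7071, -0.7071, 1.0000)
after link 2: o_2 = (2.8284, -4.2426, 4.0000)
after link 3: o_3 = (2.8284, -4.2426, 4.0000)
after link 4: o_4 = (-0.3536, -1.7678, 3.1340)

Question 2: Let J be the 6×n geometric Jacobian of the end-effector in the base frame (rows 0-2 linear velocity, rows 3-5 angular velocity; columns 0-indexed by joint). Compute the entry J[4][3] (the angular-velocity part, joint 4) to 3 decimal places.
axis z_3 = (-0.7071,0.7071,-0.0000); lever o_n−o_3 = (-3.1820,2.4749,-0.8660)
cross product → J_v[:, 3] = (-0.6124,-0.6124,0.5000)
J_ω[:, 3] = z_3
entry J[4][3] = 0.7071

0.707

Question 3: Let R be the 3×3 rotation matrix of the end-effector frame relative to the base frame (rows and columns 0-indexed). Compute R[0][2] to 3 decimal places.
-0.707

End-effector z-axis (col 2 of R) = (-0.7071,0.7071,-0.0000)
R[0][2] = -0.7071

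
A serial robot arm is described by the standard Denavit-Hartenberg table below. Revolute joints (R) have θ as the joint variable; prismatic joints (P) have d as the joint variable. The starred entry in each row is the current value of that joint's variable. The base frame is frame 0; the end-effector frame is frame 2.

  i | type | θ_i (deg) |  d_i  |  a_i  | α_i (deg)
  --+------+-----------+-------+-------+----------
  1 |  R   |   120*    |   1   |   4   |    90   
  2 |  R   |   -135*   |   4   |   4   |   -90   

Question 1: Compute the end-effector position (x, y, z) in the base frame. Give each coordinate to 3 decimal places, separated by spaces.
after link 1: o_1 = (-2.0000, 3.4641, 1.0000)
after link 2: o_2 = (2.8783, 3.0146, -1.8284)

2.878 3.015 -1.828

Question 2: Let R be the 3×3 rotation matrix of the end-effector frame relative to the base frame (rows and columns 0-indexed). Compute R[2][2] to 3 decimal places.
-0.707

End-effector z-axis (col 2 of R) = (-0.3536,0.6124,-0.7071)
R[2][2] = -0.7071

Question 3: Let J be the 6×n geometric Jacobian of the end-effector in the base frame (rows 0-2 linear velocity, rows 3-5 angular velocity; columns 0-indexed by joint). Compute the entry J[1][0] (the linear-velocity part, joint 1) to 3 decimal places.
2.878

axis z_0 = ẑ; lever o_n−o_0 = (2.8783,3.0146,-1.8284)
cross product → J_v[:, 0] = (-3.0146,2.8783,0.0000)
J_ω[:, 0] = z_0
entry J[1][0] = 2.8783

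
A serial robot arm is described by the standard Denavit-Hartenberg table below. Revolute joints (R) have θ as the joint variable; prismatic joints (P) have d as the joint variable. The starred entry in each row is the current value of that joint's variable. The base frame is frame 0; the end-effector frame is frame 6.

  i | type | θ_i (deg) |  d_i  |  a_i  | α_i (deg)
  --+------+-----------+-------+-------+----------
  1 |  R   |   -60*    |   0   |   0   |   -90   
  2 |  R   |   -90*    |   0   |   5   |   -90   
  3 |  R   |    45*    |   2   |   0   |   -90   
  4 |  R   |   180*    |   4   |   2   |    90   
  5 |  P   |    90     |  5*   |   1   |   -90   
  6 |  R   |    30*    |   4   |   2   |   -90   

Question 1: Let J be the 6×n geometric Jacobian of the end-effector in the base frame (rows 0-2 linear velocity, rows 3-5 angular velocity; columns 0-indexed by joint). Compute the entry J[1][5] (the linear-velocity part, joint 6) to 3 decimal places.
axis z_5 = (-0.6124,-0.3536,0.7071); lever o_n−o_5 = (-3.0101,-2.8926,1.6037)
cross product → J_v[:, 5] = (1.4784,-1.1464,0.7071)
J_ω[:, 5] = z_5
entry J[1][5] = -1.1464

-1.146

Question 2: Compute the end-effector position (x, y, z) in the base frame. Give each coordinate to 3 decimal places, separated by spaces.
after link 1: o_1 = (0.0000, 0.0000, 0.0000)
after link 2: o_2 = (-0.0000, -0.0000, 5.0000)
after link 3: o_3 = (1.0000, -1.7321, 5.0000)
after link 4: o_4 = (-0.2247, -2.4392, 0.7574)
after link 5: o_5 = (-3.3371, 1.5374, 0.0503)
after link 6: o_6 = (-6.3473, -1.3552, 1.6539)

-6.347 -1.355 1.654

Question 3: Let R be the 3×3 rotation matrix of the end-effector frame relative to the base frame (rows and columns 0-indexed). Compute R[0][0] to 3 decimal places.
End-effector x-axis (col 0 of R) = (-0.2803,-0.7392,-0.6124)
R[0][0] = -0.2803

-0.280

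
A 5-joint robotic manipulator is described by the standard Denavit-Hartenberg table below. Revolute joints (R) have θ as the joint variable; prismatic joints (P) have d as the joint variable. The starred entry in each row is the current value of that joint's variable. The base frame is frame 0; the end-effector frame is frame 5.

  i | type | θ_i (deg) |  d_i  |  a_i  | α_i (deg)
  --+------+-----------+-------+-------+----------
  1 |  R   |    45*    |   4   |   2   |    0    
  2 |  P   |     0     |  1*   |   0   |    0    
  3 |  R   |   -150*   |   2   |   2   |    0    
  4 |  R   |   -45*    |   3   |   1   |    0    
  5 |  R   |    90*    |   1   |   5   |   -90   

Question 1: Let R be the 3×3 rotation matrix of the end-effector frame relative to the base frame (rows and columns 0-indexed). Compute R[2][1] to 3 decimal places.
-1.000

End-effector y-axis (col 1 of R) = (0.0000,0.0000,-1.0000)
R[2][1] = -1.0000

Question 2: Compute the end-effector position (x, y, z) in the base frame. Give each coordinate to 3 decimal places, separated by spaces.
2.531 -5.348 11.000

after link 1: o_1 = (1.4142, 1.4142, 4.0000)
after link 2: o_2 = (1.4142, 1.4142, 5.0000)
after link 3: o_3 = (0.8966, -0.5176, 7.0000)
after link 4: o_4 = (0.0306, -1.0176, 10.0000)
after link 5: o_5 = (2.5306, -5.3478, 11.0000)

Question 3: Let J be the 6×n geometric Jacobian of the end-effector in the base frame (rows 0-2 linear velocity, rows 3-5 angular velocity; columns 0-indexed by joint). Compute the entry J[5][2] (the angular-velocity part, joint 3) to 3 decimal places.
axis z_2 = (0.0000,0.0000,1.0000); lever o_n−o_2 = (1.1163,-6.7620,6.0000)
cross product → J_v[:, 2] = (6.7620,1.1163,-0.0000)
J_ω[:, 2] = z_2
entry J[5][2] = 1.0000

1.000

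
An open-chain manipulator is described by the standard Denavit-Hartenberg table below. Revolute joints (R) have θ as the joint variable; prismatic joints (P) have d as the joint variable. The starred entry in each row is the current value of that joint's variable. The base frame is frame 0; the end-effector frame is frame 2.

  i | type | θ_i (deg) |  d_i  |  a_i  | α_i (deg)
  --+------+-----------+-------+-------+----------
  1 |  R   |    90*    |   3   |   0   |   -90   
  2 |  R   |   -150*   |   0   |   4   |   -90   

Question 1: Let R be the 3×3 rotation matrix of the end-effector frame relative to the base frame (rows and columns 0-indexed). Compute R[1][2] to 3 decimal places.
End-effector z-axis (col 2 of R) = (0.0000,0.5000,0.8660)
R[1][2] = 0.5000

0.500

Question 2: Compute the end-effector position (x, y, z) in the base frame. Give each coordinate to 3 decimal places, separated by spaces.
-0.000 -3.464 5.000

after link 1: o_1 = (0.0000, 0.0000, 3.0000)
after link 2: o_2 = (-0.0000, -3.4641, 5.0000)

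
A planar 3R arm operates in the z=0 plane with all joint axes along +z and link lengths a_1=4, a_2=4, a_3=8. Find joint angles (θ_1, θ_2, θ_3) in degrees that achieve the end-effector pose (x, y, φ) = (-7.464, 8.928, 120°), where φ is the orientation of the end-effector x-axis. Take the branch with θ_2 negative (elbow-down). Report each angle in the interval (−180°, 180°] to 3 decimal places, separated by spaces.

-149.997 -120.003 30.000

wrist centre = target − a_3·(cos φ, sin φ) = (-3.4640, 1.9998)
cos θ_2 = (15.9985−4²−4²)/(2·4·4) = -0.5000; θ_2 = -120.0031° (elbow-down)
β = atan2(1.9998,-3.4640) = 150.0018°; ψ = atan2(-3.4640,1.9998) = -60.0016°
θ_1 = β − ψ = 210.0034°
θ_3 = φ − θ_1 − θ_2 = 29.9998° (wrapped to (-180°,180°])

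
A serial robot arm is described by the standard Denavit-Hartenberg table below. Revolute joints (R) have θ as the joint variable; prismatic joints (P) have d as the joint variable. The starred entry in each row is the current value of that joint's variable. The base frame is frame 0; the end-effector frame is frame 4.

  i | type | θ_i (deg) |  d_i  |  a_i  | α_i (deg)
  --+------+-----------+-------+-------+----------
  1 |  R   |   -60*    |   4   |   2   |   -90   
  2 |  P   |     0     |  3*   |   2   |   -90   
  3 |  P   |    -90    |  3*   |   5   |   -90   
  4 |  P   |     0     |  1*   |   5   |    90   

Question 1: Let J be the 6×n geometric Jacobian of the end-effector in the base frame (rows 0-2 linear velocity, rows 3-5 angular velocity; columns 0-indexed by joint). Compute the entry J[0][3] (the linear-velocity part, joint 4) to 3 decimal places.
prismatic axis z_3 = (0.5000,-0.8660,-0.0000)
J_v[:, 3] = z_3; J_ω[:, 3] = (0,0,0)
entry J[0][3] = 0.5000

0.500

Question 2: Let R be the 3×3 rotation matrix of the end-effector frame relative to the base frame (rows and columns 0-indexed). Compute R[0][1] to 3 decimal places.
End-effector y-axis (col 1 of R) = (0.5000,-0.8660,-0.0000)
R[0][1] = 0.5000

0.500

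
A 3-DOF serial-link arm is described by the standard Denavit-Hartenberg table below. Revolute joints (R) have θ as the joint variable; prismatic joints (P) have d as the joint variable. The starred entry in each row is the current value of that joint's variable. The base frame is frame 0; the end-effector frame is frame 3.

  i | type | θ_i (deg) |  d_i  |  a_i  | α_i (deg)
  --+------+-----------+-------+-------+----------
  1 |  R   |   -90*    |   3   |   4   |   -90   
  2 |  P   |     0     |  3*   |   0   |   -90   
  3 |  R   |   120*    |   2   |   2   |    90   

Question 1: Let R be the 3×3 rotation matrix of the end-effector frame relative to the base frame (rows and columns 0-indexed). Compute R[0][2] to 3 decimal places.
-0.500

End-effector z-axis (col 2 of R) = (-0.5000,-0.8660,-0.0000)
R[0][2] = -0.5000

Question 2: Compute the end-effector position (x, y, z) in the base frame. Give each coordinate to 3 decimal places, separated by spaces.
after link 1: o_1 = (0.0000, -4.0000, 3.0000)
after link 2: o_2 = (3.0000, -4.0000, 3.0000)
after link 3: o_3 = (1.2679, -3.0000, 1.0000)

1.268 -3.000 1.000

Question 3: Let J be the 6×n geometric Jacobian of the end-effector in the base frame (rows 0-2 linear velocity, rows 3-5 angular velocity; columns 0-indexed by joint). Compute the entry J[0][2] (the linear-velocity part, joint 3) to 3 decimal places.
1.000

axis z_2 = (0.0000,0.0000,-1.0000); lever o_n−o_2 = (-1.7321,1.0000,-2.0000)
cross product → J_v[:, 2] = (1.0000,1.7321,0.0000)
J_ω[:, 2] = z_2
entry J[0][2] = 1.0000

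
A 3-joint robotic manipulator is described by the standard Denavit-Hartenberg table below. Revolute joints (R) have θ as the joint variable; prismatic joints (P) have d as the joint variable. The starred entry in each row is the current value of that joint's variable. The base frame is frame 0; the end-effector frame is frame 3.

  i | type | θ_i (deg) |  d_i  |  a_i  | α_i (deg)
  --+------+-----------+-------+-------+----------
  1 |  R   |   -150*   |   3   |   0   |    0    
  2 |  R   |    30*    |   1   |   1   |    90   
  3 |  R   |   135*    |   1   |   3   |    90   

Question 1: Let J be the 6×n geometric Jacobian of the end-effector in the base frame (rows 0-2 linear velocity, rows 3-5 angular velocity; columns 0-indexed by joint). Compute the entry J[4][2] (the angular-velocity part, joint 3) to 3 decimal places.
axis z_2 = (-0.8660,0.5000,0.0000); lever o_n−o_2 = (0.1946,2.3371,2.1213)
cross product → J_v[:, 2] = (1.0607,1.8371,-2.1213)
J_ω[:, 2] = z_2
entry J[4][2] = 0.5000

0.500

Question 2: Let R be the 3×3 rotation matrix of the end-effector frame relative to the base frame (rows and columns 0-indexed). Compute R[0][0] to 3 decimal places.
0.354

End-effector x-axis (col 0 of R) = (0.3536,0.6124,0.7071)
R[0][0] = 0.3536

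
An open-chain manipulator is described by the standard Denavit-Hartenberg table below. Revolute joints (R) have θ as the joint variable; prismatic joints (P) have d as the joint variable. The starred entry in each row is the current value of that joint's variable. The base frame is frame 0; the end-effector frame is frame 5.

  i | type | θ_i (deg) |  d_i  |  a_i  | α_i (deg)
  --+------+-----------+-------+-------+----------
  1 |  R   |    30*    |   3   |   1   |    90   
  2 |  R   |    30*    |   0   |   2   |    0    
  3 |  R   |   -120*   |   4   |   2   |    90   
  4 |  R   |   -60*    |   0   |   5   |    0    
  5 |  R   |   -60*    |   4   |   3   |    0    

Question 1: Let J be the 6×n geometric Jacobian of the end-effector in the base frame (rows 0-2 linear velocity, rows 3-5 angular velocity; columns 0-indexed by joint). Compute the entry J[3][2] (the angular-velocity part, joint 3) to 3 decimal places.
axis z_2 = (0.5000,-0.8660,0.0000); lever o_n−o_2 = (-4.9282,0.5359,-3.0000)
cross product → J_v[:, 2] = (2.5981,1.5000,-4.0000)
J_ω[:, 2] = z_2
entry J[3][2] = 0.5000

0.500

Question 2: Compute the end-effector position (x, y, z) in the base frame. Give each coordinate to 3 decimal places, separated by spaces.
-2.562 1.902 1.000

after link 1: o_1 = (0.8660, 0.5000, 3.0000)
after link 2: o_2 = (2.3660, 1.3660, 4.0000)
after link 3: o_3 = (4.3660, -2.0981, 2.0000)
after link 4: o_4 = (2.2010, 1.6519, -0.5000)
after link 5: o_5 = (-2.5622, 1.9019, 1.0000)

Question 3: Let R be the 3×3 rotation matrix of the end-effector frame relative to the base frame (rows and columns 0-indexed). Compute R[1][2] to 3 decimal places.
-0.500

End-effector z-axis (col 2 of R) = (-0.8660,-0.5000,-0.0000)
R[1][2] = -0.5000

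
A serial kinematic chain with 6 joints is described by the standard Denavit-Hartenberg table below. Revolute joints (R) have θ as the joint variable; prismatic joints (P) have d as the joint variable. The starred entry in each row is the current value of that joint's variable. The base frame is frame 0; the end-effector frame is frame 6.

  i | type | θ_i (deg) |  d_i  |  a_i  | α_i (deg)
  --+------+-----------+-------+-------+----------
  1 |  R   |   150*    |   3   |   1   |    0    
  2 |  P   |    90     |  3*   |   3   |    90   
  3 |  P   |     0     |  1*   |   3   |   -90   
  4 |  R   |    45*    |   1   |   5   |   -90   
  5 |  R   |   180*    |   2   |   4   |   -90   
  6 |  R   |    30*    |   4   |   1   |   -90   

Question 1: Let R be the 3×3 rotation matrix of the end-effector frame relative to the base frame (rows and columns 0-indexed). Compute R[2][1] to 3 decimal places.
-1.000

End-effector y-axis (col 1 of R) = (-0.0000,-0.0000,-1.0000)
R[2][1] = -1.0000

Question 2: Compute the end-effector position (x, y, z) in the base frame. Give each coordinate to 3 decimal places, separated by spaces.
-3.248 -3.937 11.000

after link 1: o_1 = (-0.8660, 0.5000, 3.0000)
after link 2: o_2 = (-2.3660, -2.0981, 6.0000)
after link 3: o_3 = (-4.7321, -4.1962, 6.0000)
after link 4: o_4 = (-3.4380, -9.0258, 7.0000)
after link 5: o_5 = (-2.5414, -4.6444, 7.0000)
after link 6: o_6 = (-3.2485, -3.9373, 11.0000)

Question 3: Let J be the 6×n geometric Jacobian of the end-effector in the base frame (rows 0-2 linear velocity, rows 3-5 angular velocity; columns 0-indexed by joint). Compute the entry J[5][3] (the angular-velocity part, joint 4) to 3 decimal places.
axis z_3 = (0.0000,0.0000,1.0000); lever o_n−o_3 = (1.4836,0.2588,5.0000)
cross product → J_v[:, 3] = (-0.2588,1.4836,0.0000)
J_ω[:, 3] = z_3
entry J[5][3] = 1.0000

1.000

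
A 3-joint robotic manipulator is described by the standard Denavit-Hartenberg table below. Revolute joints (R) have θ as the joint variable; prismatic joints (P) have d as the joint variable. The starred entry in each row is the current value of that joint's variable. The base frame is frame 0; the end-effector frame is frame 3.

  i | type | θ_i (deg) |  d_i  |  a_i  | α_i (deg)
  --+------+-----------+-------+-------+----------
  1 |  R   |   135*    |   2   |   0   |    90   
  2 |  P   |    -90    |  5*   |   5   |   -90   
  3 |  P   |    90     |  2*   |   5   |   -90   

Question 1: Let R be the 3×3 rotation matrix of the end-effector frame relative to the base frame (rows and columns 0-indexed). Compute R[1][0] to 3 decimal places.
End-effector x-axis (col 0 of R) = (-0.7071,-0.7071,-0.0000)
R[1][0] = -0.7071

-0.707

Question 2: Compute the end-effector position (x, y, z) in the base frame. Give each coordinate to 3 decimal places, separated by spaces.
after link 1: o_1 = (0.0000, 0.0000, 2.0000)
after link 2: o_2 = (3.5355, 3.5355, -3.0000)
after link 3: o_3 = (-1.4142, 1.4142, -3.0000)

-1.414 1.414 -3.000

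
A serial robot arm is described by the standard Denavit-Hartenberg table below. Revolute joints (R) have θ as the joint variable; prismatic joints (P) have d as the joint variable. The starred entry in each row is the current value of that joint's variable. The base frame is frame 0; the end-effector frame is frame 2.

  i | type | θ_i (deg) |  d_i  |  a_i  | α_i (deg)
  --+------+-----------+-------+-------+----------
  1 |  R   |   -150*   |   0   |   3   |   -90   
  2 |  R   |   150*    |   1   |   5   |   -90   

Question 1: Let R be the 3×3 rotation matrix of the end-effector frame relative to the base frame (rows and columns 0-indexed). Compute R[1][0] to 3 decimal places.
End-effector x-axis (col 0 of R) = (0.7500,0.4330,-0.5000)
R[1][0] = 0.4330

0.433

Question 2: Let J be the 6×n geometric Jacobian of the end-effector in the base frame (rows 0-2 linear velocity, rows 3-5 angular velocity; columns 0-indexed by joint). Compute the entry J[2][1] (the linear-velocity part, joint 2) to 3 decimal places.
4.330

axis z_1 = (0.5000,-0.8660,0.0000); lever o_n−o_1 = (4.2500,1.2990,-2.5000)
cross product → J_v[:, 1] = (2.1651,1.2500,4.3301)
J_ω[:, 1] = z_1
entry J[2][1] = 4.3301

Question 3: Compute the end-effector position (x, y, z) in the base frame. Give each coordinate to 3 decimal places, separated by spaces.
after link 1: o_1 = (-2.5981, -1.5000, 0.0000)
after link 2: o_2 = (1.6519, -0.2010, -2.5000)

1.652 -0.201 -2.500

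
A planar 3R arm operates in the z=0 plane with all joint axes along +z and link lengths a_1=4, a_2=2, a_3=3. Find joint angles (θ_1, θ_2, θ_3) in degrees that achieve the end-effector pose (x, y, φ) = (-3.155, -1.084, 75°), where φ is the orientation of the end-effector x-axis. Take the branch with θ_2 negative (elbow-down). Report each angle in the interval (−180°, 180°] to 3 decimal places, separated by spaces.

-119.992 -45.014 -119.993

wrist centre = target − a_3·(cos φ, sin φ) = (-3.9315, -3.9818)
cos θ_2 = (31.3109−4²−2²)/(2·4·2) = 0.7069; θ_2 = -45.0142° (elbow-down)
β = atan2(-3.9818,-3.9315) = -134.6357°; ψ = atan2(-1.4146,5.4139) = -14.6432°
θ_1 = β − ψ = -119.9925°
θ_3 = φ − θ_1 − θ_2 = -119.9933° (wrapped to (-180°,180°])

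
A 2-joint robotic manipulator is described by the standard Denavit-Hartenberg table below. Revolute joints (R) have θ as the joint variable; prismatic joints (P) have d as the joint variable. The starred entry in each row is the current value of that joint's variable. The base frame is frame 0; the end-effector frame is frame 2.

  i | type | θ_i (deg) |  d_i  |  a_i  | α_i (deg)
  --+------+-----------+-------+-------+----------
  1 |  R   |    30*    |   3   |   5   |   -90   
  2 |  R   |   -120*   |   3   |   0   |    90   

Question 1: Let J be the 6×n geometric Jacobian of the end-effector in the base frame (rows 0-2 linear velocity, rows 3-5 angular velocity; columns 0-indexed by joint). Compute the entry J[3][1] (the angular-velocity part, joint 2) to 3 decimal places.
axis z_1 = (-0.5000,0.8660,0.0000); lever o_n−o_1 = (-1.5000,2.5981,0.0000)
cross product → J_v[:, 1] = (-0.0000,-0.0000,0.0000)
J_ω[:, 1] = z_1
entry J[3][1] = -0.5000

-0.500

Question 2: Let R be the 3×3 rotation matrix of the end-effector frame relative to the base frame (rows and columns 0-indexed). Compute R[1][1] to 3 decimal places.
0.866

End-effector y-axis (col 1 of R) = (-0.5000,0.8660,0.0000)
R[1][1] = 0.8660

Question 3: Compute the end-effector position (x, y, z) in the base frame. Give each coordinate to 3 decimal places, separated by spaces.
2.830 5.098 3.000

after link 1: o_1 = (4.3301, 2.5000, 3.0000)
after link 2: o_2 = (2.8301, 5.0981, 3.0000)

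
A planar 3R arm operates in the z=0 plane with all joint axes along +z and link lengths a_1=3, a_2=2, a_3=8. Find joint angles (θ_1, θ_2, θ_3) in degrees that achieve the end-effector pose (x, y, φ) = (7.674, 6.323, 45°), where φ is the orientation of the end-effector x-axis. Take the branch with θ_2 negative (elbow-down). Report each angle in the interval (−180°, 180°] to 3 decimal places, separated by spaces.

wrist centre = target − a_3·(cos φ, sin φ) = (2.0171, 0.6661)
cos θ_2 = (4.5126−3²−2²)/(2·3·2) = -0.7073; θ_2 = -135.0141° (elbow-down)
β = atan2(0.6661,2.0171) = 18.2754°; ψ = atan2(-1.4139,1.5854) = -41.7260°
θ_1 = β − ψ = 60.0014°
θ_3 = φ − θ_1 − θ_2 = 120.0127° (wrapped to (-180°,180°])

60.001 -135.014 120.013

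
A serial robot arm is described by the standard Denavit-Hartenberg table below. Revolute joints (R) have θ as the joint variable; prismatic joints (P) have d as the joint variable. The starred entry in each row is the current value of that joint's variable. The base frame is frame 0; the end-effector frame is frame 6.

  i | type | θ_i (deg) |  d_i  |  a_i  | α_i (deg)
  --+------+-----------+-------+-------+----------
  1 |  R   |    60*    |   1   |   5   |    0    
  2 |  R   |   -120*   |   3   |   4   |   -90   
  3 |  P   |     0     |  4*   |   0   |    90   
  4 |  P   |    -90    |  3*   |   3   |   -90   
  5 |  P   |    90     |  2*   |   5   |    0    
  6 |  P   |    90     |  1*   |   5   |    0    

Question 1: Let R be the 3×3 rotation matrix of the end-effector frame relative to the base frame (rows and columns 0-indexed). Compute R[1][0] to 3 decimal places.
End-effector x-axis (col 0 of R) = (0.8660,0.5000,-0.0000)
R[1][0] = 0.5000

0.500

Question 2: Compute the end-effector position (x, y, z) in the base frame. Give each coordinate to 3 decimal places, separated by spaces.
after link 1: o_1 = (2.5000, 4.3301, 1.0000)
after link 2: o_2 = (4.5000, 0.8660, 4.0000)
after link 3: o_3 = (7.9641, 2.8660, 4.0000)
after link 4: o_4 = (5.3660, 1.3660, 7.0000)
after link 5: o_5 = (6.3660, -0.3660, 2.0000)
after link 6: o_6 = (11.1962, 1.2679, 2.0000)

11.196 1.268 2.000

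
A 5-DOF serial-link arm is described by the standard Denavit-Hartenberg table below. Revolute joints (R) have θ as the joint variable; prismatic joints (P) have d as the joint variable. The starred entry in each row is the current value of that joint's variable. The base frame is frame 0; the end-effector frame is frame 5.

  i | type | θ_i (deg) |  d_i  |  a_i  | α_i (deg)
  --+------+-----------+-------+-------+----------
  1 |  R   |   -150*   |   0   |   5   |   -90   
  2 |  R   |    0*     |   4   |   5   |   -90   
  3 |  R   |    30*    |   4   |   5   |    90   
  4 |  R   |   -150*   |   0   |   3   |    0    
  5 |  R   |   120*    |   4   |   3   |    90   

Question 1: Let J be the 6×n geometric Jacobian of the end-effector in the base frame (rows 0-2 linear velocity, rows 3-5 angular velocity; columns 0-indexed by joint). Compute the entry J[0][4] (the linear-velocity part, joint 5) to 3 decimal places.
axis z_4 = (0.0000,-1.0000,0.0000); lever o_n−o_4 = (-2.5981,-4.0000,1.5000)
cross product → J_v[:, 4] = (-1.5000,-0.0000,-2.5981)
J_ω[:, 4] = z_4
entry J[0][4] = -1.5000

-1.500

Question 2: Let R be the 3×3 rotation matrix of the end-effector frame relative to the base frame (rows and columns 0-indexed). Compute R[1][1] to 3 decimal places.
-1.000

End-effector y-axis (col 1 of R) = (-0.0000,-1.0000,-0.0000)
R[1][1] = -1.0000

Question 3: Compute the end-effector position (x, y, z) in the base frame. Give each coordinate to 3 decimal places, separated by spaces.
after link 1: o_1 = (-4.3301, -2.5000, 0.0000)
after link 2: o_2 = (-6.6603, -8.4641, 0.0000)
after link 3: o_3 = (-11.6603, -8.4641, -4.0000)
after link 4: o_4 = (-9.0622, -8.4641, -2.5000)
after link 5: o_5 = (-11.6603, -12.4641, -1.0000)

-11.660 -12.464 -1.000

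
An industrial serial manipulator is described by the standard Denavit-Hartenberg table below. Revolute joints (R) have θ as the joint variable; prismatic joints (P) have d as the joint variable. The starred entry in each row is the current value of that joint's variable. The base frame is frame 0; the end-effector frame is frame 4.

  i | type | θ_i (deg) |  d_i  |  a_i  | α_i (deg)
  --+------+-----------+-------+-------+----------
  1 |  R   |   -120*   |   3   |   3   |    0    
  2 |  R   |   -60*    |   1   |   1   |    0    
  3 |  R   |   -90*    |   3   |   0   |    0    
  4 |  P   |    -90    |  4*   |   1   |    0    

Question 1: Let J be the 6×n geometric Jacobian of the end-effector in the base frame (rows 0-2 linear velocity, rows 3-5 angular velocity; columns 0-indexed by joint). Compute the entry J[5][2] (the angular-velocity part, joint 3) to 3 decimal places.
1.000

axis z_2 = (0.0000,0.0000,1.0000); lever o_n−o_2 = (1.0000,0.0000,7.0000)
cross product → J_v[:, 2] = (-0.0000,1.0000,0.0000)
J_ω[:, 2] = z_2
entry J[5][2] = 1.0000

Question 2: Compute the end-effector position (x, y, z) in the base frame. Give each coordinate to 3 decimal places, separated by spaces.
-1.500 -2.598 11.000

after link 1: o_1 = (-1.5000, -2.5981, 3.0000)
after link 2: o_2 = (-2.5000, -2.5981, 4.0000)
after link 3: o_3 = (-2.5000, -2.5981, 7.0000)
after link 4: o_4 = (-1.5000, -2.5981, 11.0000)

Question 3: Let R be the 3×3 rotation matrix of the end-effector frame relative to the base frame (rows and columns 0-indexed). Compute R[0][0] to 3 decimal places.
1.000

End-effector x-axis (col 0 of R) = (1.0000,0.0000,0.0000)
R[0][0] = 1.0000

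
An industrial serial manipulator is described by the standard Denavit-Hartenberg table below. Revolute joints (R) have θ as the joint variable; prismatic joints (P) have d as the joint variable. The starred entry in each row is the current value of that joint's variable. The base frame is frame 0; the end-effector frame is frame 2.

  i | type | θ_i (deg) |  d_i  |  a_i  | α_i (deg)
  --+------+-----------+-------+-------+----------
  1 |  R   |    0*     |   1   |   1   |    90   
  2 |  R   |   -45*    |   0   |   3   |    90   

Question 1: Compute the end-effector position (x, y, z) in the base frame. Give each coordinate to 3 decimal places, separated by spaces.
after link 1: o_1 = (1.0000, 0.0000, 1.0000)
after link 2: o_2 = (3.1213, -0.0000, -1.1213)

3.121 -0.000 -1.121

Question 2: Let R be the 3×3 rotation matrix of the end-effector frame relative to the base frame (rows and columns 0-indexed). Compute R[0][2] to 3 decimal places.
End-effector z-axis (col 2 of R) = (-0.7071,-0.0000,-0.7071)
R[0][2] = -0.7071

-0.707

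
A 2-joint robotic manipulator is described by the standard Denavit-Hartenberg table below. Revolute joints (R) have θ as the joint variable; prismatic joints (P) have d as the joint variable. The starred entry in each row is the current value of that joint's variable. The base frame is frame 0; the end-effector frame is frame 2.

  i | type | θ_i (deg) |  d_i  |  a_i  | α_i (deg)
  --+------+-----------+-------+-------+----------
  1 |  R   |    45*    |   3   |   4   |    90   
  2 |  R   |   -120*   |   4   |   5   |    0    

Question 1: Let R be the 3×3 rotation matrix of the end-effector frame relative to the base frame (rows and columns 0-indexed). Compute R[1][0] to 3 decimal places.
End-effector x-axis (col 0 of R) = (-0.3536,-0.3536,-0.8660)
R[1][0] = -0.3536

-0.354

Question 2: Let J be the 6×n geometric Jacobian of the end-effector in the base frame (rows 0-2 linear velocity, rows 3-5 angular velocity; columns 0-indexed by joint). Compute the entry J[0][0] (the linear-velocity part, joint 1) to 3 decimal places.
axis z_0 = ẑ; lever o_n−o_0 = (3.8891,-1.7678,-1.3301)
cross product → J_v[:, 0] = (1.7678,3.8891,-0.0000)
J_ω[:, 0] = z_0
entry J[0][0] = 1.7678

1.768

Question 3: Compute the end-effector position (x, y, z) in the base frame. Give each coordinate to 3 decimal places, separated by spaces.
after link 1: o_1 = (2.8284, 2.8284, 3.0000)
after link 2: o_2 = (3.8891, -1.7678, -1.3301)

3.889 -1.768 -1.330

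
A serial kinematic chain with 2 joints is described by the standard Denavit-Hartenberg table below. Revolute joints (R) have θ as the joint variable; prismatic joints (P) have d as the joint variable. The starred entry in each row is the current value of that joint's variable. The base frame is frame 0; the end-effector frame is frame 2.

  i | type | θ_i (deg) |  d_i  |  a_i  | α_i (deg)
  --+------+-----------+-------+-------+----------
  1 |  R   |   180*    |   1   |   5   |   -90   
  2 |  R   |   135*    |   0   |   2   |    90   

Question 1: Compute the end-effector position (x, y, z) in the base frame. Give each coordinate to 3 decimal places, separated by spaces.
-3.586 0.000 -0.414

after link 1: o_1 = (-5.0000, 0.0000, 1.0000)
after link 2: o_2 = (-3.5858, 0.0000, -0.4142)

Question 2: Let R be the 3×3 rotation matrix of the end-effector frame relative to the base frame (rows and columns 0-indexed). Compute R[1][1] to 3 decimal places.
End-effector y-axis (col 1 of R) = (-0.0000,-1.0000,0.0000)
R[1][1] = -1.0000

-1.000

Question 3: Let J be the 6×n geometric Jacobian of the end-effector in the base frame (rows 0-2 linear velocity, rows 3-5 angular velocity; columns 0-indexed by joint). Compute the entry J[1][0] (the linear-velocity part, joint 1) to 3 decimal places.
-3.586

axis z_0 = ẑ; lever o_n−o_0 = (-3.5858,0.0000,-0.4142)
cross product → J_v[:, 0] = (-0.0000,-3.5858,0.0000)
J_ω[:, 0] = z_0
entry J[1][0] = -3.5858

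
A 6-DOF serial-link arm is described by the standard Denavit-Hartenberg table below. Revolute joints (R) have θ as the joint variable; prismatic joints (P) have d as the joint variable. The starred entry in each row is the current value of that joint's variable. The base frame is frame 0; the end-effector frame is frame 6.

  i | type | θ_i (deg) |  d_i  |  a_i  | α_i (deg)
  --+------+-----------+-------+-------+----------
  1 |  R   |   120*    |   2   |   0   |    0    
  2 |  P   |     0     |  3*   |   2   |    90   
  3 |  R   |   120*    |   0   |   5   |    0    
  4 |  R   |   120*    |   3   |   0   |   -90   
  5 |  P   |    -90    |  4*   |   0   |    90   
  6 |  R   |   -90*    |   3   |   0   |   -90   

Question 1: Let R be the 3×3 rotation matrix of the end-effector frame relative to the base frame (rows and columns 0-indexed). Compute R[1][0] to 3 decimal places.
End-effector x-axis (col 0 of R) = (0.4330,-0.7500,0.5000)
R[1][0] = -0.7500

-0.750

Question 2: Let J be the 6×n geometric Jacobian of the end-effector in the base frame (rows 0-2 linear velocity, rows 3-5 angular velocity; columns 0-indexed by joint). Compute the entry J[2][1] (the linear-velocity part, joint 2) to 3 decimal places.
1.000

prismatic axis z_1 = (0.0000,0.0000,1.0000)
J_v[:, 1] = z_1; J_ω[:, 1] = (0,0,0)
entry J[2][1] = 1.0000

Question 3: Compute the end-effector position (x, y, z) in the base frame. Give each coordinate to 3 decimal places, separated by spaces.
0.366 5.366 9.928

after link 1: o_1 = (0.0000, 0.0000, 2.0000)
after link 2: o_2 = (-1.0000, 1.7321, 5.0000)
after link 3: o_3 = (0.2500, -0.4330, 9.3301)
after link 4: o_4 = (2.8481, 1.0670, 9.3301)
after link 5: o_5 = (1.1160, 4.0670, 7.3301)
after link 6: o_6 = (0.3660, 5.3660, 9.9282)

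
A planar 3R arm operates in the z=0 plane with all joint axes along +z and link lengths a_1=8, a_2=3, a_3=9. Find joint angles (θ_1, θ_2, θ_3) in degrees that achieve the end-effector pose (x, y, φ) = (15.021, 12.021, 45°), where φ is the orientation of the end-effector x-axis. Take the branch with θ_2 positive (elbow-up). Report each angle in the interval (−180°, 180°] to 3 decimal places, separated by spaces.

21.328 44.991 -21.319

wrist centre = target − a_3·(cos φ, sin φ) = (8.6570, 5.6570)
cos θ_2 = (106.9464−8²−3²)/(2·8·3) = 0.7072; θ_2 = 44.9911° (elbow-up)
β = atan2(5.6570,8.6570) = 33.1631°; ψ = atan2(2.1210,10.1217) = 11.8351°
θ_1 = β − ψ = 21.3280°
θ_3 = φ − θ_1 − θ_2 = -21.3191° (wrapped to (-180°,180°])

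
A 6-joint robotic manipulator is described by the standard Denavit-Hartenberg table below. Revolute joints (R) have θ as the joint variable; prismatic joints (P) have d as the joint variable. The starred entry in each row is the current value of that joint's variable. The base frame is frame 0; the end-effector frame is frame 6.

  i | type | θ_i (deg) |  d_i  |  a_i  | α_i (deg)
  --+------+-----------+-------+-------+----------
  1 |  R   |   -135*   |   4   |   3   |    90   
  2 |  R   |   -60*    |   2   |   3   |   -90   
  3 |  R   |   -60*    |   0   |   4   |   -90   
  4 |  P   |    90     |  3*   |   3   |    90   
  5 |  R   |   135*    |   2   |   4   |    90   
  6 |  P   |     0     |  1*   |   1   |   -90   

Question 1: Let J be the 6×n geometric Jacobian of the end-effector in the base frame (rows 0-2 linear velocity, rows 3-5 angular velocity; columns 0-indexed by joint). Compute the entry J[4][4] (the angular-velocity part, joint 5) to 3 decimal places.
0.436

axis z_4 = (-0.7891,0.4356,-0.4330); lever o_n−o_4 = (-3.1094,-3.6599,-2.6338)
cross product → J_v[:, 4] = (-2.7321,-0.7321,4.2426)
J_ω[:, 4] = z_4
entry J[4][4] = 0.4356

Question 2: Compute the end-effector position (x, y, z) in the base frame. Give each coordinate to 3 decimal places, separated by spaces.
after link 1: o_1 = (-2.1213, -2.1213, 4.0000)
after link 2: o_2 = (-4.5962, -1.7678, 1.4019)
after link 3: o_3 = (-7.7528, -0.0254, -0.3301)
after link 4: o_4 = (-5.7736, -0.1675, -4.0801)
after link 5: o_5 = (-8.9499, -2.8944, -5.6533)
after link 6: o_6 = (-8.8830, -3.8274, -6.7139)

-8.883 -3.827 -6.714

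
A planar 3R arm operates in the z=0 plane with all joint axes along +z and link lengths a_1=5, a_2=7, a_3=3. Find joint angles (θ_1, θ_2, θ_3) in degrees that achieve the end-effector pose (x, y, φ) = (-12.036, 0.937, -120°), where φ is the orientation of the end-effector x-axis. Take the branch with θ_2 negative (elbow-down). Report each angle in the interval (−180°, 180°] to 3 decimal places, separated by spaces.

-172.103 -44.992 97.096

wrist centre = target − a_3·(cos φ, sin φ) = (-10.5360, 3.5351)
cos θ_2 = (123.5041−5²−7²)/(2·5·7) = 0.7072; θ_2 = -44.9924° (elbow-down)
β = atan2(3.5351,-10.5360) = 161.4522°; ψ = atan2(-4.9491,9.9504) = -26.4446°
θ_1 = β − ψ = 187.8968°
θ_3 = φ − θ_1 − θ_2 = 97.0956° (wrapped to (-180°,180°])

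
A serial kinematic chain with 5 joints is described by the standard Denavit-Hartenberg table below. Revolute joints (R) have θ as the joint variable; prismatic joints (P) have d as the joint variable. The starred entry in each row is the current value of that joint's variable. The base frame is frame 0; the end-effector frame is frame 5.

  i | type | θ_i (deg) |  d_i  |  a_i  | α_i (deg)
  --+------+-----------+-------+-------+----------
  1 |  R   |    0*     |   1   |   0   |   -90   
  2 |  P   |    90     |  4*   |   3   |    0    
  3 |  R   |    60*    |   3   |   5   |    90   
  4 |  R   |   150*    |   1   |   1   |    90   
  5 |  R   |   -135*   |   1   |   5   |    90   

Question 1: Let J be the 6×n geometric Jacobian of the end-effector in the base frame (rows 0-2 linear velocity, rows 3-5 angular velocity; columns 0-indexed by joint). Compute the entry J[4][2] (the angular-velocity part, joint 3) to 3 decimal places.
axis z_2 = (0.0000,1.0000,0.0000); lever o_n−o_2 = (-7.9326,2.5983,-1.6521)
cross product → J_v[:, 2] = (-1.6521,-0.0000,7.9326)
J_ω[:, 2] = z_2
entry J[4][2] = 1.0000

1.000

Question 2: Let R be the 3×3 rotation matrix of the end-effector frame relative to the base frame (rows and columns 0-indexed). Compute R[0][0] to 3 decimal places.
-0.884

End-effector x-axis (col 0 of R) = (-0.8839,-0.3536,0.3062)
R[0][0] = -0.8839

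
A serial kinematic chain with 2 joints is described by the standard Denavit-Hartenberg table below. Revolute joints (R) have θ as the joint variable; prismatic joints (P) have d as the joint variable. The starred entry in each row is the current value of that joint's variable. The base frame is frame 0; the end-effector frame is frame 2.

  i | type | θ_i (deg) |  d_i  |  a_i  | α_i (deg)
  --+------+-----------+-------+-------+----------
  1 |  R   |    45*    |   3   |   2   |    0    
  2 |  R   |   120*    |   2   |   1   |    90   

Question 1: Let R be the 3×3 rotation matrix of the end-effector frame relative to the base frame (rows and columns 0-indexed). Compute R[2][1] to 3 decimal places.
1.000

End-effector y-axis (col 1 of R) = (-0.0000,-0.0000,1.0000)
R[2][1] = 1.0000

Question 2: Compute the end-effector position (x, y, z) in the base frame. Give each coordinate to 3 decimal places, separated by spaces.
0.448 1.673 5.000

after link 1: o_1 = (1.4142, 1.4142, 3.0000)
after link 2: o_2 = (0.4483, 1.6730, 5.0000)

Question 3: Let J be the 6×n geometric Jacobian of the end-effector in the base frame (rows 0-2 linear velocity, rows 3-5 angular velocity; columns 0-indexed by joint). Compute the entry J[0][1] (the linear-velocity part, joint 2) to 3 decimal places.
axis z_1 = (0.0000,0.0000,1.0000); lever o_n−o_1 = (-0.9659,0.2588,2.0000)
cross product → J_v[:, 1] = (-0.2588,-0.9659,0.0000)
J_ω[:, 1] = z_1
entry J[0][1] = -0.2588

-0.259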